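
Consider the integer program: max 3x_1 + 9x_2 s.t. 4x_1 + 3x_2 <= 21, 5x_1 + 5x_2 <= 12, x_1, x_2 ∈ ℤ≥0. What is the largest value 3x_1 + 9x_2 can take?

18

(x_1,x_2)=(0,2): 4·0+3·2=6≤21, 5·0+5·2=10≤12, objective 18.
(x_1,x_2)=(1,1): 4·1+3·1=7≤21, 5·1+5·1=10≤12, objective 12.
(x_1,x_2)=(0,1): 4·0+3·1=3≤21, 5·0+5·1=5≤12, objective 9.
Maximum is 18 at (x_1,x_2)=(0,2).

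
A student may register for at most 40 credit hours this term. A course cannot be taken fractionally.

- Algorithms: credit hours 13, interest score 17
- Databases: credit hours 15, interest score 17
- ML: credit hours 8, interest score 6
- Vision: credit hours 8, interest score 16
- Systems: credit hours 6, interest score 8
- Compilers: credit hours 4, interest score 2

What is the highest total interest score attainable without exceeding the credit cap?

52

Algorithms + ML + Vision + Systems + Compilers: credit hours 13 + 8 + 8 + 6 + 4 = 39 ≤ 40, interest score 17 + 6 + 16 + 8 + 2 = 49.
Algorithms + Databases + Vision: credit hours 13 + 15 + 8 = 36 ≤ 40, interest score 17 + 17 + 16 = 50.
Algorithms + Databases + Vision + Compilers: credit hours 13 + 15 + 8 + 4 = 40 ≤ 40, interest score 17 + 17 + 16 + 2 = 52.
Best is Algorithms, Databases, Vision, and Compilers with total interest score 52.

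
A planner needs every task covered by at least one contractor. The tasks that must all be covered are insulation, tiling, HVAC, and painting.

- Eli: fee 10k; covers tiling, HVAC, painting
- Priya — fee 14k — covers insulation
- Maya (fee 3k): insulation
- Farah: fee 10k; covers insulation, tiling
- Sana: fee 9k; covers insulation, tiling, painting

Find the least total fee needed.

13

Choose Eli and Maya: together they cover insulation, tiling, HVAC, painting — every task.
Total fee: 10 + 3 = 13.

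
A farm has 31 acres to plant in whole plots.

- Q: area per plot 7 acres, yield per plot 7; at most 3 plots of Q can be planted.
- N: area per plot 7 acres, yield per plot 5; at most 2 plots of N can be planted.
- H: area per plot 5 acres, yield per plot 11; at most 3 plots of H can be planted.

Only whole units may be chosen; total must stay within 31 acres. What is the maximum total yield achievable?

47

This is a bounded integer knapsack.
H has the best ratio (11/5); taking only H gives at most 3×11 = 33 (stopped by the supply cap of 3).
Mixing does better — 2×Q and 3×H: area 29 ≤ 31, yield 2·7 + 3·11 = 47.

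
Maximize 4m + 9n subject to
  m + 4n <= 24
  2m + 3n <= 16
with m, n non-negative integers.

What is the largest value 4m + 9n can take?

(m,n)=(0,5) is feasible, giving 45.
(m,n)=(1,4) is feasible, giving 40.
(m,n)=(0,4) is feasible, giving 36.
Maximum is 45 at (m,n)=(0,5).

45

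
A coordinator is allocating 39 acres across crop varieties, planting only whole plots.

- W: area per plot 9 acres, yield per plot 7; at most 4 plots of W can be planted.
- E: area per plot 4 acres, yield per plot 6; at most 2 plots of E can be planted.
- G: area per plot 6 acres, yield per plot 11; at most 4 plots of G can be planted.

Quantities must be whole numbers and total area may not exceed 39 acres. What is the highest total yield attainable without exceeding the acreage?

G has the best ratio (11/6); taking only G gives at most 4×11 = 44 (stopped by the supply cap of 4).
Mixing does better — 1×W, 1×E, and 4×G: area 37 ≤ 39, yield 1·7 + 1·6 + 4·11 = 57.

57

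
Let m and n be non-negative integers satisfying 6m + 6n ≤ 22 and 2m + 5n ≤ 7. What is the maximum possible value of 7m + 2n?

21

Relaxing integrality, the LP optimum is 24.50 at (m,n) = (3.5, 0), which is not an integer point.
(m,n)=(3,0): 6·3+6·0=18≤22, 2·3+5·0=6≤7, objective 21.
(m,n)=(2,0): 6·2+6·0=12≤22, 2·2+5·0=4≤7, objective 14.
The best lattice point is (3,0), giving 21.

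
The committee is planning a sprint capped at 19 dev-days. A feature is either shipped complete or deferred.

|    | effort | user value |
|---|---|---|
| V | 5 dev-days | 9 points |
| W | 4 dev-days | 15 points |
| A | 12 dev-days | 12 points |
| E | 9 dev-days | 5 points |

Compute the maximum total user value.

29

Take V, W, and E: effort 5 + 4 + 9 = 18 ≤ 19, user value 9 + 15 + 5 = 29.
No other feasible combination does better.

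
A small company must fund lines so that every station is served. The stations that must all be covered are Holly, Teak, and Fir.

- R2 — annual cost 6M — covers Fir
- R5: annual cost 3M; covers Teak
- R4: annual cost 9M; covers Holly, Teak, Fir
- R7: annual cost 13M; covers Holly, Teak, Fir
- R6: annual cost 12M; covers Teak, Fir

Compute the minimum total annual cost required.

The greedy cost-per-new-station heuristic would pick R5 and R4 for 12, but a cheaper cover exists.
R4 alone covers Holly, Teak, Fir — every station.
Total annual cost: 9.
No cover costs less than 9.

9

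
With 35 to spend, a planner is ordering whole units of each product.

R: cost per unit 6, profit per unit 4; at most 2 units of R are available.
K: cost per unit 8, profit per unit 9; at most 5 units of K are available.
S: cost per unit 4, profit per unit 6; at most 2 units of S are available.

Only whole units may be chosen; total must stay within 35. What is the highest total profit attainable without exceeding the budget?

39

1×R, 3×K, and 1×S: cost 34 ≤ 35, profit 1·4 + 3·9 + 1·6 = 37.
3×K and 2×S: cost 32 ≤ 35, profit 3·9 + 2·6 = 39.
Best is 39.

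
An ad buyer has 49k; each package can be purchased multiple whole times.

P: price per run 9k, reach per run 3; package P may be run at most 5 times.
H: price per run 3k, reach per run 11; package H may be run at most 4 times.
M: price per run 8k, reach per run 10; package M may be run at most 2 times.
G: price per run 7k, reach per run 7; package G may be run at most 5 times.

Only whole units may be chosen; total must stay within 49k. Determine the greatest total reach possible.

This is a bounded integer knapsack.
4×H, 1×M, and 4×G: price 48 ≤ 49, reach 4·11 + 1·10 + 4·7 = 82.
4×H, 2×M, and 3×G: price 49 ≤ 49, reach 4·11 + 2·10 + 3·7 = 85.
Best is 85.

85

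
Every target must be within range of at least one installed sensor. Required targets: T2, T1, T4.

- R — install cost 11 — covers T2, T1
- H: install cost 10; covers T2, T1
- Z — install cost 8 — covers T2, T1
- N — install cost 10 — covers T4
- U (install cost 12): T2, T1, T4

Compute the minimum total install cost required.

The greedy cost-per-new-target heuristic would pick Z and N for 18, but a cheaper cover exists.
U alone covers T2, T1, T4 — every target.
Total install cost: 12.
No cover costs less than 12.

12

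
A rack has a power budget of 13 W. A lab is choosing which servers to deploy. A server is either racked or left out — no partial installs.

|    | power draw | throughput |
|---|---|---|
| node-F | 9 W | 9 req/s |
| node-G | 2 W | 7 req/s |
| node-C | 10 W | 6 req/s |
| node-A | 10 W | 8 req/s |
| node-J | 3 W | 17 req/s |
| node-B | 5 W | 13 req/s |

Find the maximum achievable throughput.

37

This is a 0-1 knapsack instance.
Allowing fractional choices, the relaxed optimum would be about 40.0, but servers are indivisible.
node-J + node-B: power draw 3 + 5 = 8 ≤ 13, throughput 17 + 13 = 30.
node-G + node-J + node-B: power draw 2 + 3 + 5 = 10 ≤ 13, throughput 7 + 17 + 13 = 37.
node-F + node-J: power draw 9 + 3 = 12 ≤ 13, throughput 9 + 17 = 26.
Best is node-G, node-J, and node-B with total throughput 37.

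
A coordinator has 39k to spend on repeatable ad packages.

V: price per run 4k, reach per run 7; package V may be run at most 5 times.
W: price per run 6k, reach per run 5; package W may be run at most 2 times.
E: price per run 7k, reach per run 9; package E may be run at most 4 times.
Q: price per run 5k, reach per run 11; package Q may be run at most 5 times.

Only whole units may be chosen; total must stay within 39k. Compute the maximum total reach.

Q has the best ratio (11/5); taking only Q gives at most 5×11 = 55 (stopped by the supply cap of 5).
Mixing does better — 3×V and 5×Q: price 37 ≤ 39, reach 3·7 + 5·11 = 76.

76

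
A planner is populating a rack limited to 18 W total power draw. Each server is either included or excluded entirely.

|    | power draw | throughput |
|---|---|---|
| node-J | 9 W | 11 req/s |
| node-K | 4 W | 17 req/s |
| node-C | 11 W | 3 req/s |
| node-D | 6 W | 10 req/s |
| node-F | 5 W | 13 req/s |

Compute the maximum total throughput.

41

Take node-J, node-K, and node-F: power draw 9 + 4 + 5 = 18 ≤ 18, throughput 11 + 17 + 13 = 41.
No other feasible combination does better.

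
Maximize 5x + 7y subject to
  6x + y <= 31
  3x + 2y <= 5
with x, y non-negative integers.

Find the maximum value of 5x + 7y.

The continuous relaxation peaks at (0, 2.5) with value 17.50; rounding to a feasible lattice point costs some objective.
(x,y)=(0,2): 6·0+1·2=2≤31, 3·0+2·2=4≤5, objective 14.
(x,y)=(1,1): 6·1+1·1=7≤31, 3·1+2·1=5≤5, objective 12.
Maximum is 14 at (x,y)=(0,2).

14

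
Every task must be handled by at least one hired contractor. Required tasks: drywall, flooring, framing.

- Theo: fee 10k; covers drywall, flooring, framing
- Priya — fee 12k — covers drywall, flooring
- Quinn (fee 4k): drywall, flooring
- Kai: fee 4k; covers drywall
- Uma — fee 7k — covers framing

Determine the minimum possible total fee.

This is an integer covering problem.
The greedy cost-per-new-task heuristic would pick Quinn and Uma for 11, but a cheaper cover exists.
Theo alone covers drywall, flooring, framing — every task.
Total fee: 10.
No cover costs less than 10.

10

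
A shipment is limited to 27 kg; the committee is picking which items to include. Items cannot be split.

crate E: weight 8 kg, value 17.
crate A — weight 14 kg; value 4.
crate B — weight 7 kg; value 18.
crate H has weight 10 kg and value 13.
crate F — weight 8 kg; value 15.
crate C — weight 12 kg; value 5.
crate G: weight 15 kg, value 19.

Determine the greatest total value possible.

crate E + crate B + crate H: weight 8 + 7 + 10 = 25 ≤ 27, value 17 + 18 + 13 = 48.
crate E + crate B + crate F: weight 8 + 7 + 8 = 23 ≤ 27, value 17 + 18 + 15 = 50.
Best is crate E, crate B, and crate F with total value 50.

50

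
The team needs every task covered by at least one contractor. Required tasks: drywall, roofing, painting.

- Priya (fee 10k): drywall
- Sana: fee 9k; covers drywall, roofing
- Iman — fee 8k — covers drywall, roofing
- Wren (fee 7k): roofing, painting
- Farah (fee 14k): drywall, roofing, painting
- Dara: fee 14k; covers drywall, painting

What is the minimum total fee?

14

The greedy cost-per-new-task heuristic would pick Wren and Iman for 15, but a cheaper cover exists.
Farah alone covers drywall, roofing, painting — every task.
Total fee: 14.
No cover costs less than 14.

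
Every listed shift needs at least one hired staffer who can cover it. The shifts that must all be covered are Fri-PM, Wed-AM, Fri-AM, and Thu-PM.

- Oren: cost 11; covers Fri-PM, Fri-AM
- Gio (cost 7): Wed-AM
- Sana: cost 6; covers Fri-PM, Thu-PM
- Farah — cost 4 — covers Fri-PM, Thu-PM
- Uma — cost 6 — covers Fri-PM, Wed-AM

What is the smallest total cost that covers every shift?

21

Choose Oren, Farah, and Uma: together they cover Fri-PM, Wed-AM, Fri-AM, Thu-PM — every shift.
Total cost: 11 + 4 + 6 = 21.
No cover costs less than 21.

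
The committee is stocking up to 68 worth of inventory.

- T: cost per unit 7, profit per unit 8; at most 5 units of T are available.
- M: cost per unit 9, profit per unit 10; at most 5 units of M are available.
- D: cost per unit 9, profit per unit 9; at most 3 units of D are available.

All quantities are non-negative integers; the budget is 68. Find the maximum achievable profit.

2×T, 5×M, and 1×D: cost 68 ≤ 68, profit 2·8 + 5·10 + 1·9 = 75.
2×T, 4×M, and 2×D: cost 68 ≤ 68, profit 2·8 + 4·10 + 2·9 = 74.
Best is 75.

75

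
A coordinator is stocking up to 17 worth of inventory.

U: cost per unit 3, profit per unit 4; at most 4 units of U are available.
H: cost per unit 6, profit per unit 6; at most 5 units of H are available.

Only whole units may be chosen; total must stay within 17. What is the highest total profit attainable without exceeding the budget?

18

This is a bounded integer knapsack.
Take 3×U and 1×H: cost 15 ≤ 17, profit 3·4 + 1·6 = 18.
No other integer combination yields more.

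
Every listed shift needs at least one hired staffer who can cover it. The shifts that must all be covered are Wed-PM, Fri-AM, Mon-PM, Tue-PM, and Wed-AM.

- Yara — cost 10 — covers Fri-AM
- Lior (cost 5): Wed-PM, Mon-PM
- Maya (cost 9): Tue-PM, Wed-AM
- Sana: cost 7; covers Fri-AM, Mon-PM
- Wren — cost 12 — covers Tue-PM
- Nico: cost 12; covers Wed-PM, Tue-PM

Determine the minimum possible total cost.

Choose Lior, Maya, and Sana: together they cover Wed-PM, Fri-AM, Mon-PM, Tue-PM, Wed-AM — every shift.
Total cost: 5 + 9 + 7 = 21.
No cover costs less than 21.

21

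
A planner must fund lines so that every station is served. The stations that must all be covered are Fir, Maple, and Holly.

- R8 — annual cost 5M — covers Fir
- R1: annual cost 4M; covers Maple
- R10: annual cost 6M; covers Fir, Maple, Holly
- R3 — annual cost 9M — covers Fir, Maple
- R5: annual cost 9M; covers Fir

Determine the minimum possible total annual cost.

R10 alone covers Fir, Maple, Holly — every station.
Total annual cost: 6.
No cover costs less than 6.

6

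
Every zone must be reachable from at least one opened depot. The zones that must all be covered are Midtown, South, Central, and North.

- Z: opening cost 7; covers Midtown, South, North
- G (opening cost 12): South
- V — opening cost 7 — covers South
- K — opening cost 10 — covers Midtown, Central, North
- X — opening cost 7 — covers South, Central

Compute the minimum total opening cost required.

14

Choose Z and X: together they cover Midtown, South, Central, North — every zone.
Total opening cost: 7 + 7 = 14.
No cover costs less than 14.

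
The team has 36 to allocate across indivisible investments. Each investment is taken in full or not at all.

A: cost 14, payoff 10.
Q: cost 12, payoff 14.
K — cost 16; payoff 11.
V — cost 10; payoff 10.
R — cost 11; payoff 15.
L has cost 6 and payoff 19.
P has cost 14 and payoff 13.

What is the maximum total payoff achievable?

Allowing fractional choices, the relaxed optimum would be about 55.0, but investments are indivisible.
Q + L + P: cost 12 + 6 + 14 = 32 ≤ 36, payoff 14 + 19 + 13 = 46.
R + L + P: cost 11 + 6 + 14 = 31 ≤ 36, payoff 15 + 19 + 13 = 47.
Q + R + L: cost 12 + 11 + 6 = 29 ≤ 36, payoff 14 + 15 + 19 = 48.
Best is Q, R, and L with total payoff 48.

48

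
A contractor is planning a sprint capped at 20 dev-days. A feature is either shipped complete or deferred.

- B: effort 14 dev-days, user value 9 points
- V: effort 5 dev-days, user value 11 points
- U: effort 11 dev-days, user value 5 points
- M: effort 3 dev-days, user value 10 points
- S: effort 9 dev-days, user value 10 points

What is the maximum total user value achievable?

31

Take V, M, and S: effort 5 + 3 + 9 = 17 ≤ 20, user value 11 + 10 + 10 = 31.
No other feasible combination does better.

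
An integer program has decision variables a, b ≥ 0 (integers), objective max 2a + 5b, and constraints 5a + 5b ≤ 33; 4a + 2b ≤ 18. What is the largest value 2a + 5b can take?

30

(a,b)=(0,6) is feasible, giving 30.
(a,b)=(1,5) is feasible, giving 27.
(a,b)=(0,5) is feasible, giving 25.
Maximum is 30 at (a,b)=(0,6).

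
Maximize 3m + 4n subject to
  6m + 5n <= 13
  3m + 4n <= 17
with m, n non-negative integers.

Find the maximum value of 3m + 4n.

(m,n)=(0,2) is feasible, giving 8.
(m,n)=(1,1) is feasible, giving 7.
(m,n)=(0,1) is feasible, giving 4.
The best lattice point is (0,2), giving 8.

8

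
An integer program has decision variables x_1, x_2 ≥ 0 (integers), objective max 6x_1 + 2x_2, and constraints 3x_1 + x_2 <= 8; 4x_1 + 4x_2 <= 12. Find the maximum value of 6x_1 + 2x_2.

14

The continuous relaxation peaks at (2.67, 0) with value 16.00; rounding to a feasible lattice point costs some objective.
(x_1,x_2)=(2,1): 3·2+1·1=7≤8, 4·2+4·1=12≤12, objective 14.
(x_1,x_2)=(2,0): 3·2+1·0=6≤8, 4·2+4·0=8≤12, objective 12.
(x_1,x_2)=(1,2): 3·1+1·2=5≤8, 4·1+4·2=12≤12, objective 10.
Maximum is 14 at (x_1,x_2)=(2,1).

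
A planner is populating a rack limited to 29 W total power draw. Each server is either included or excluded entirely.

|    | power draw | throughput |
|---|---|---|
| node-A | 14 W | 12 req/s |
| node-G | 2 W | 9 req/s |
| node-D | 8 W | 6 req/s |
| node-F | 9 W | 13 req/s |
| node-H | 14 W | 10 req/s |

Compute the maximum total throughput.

34

Treat it as a binary knapsack problem.
node-G + node-F + node-H: power draw 2 + 9 + 14 = 25 ≤ 29, throughput 9 + 13 + 10 = 32.
node-A + node-G + node-F: power draw 14 + 2 + 9 = 25 ≤ 29, throughput 12 + 9 + 13 = 34.
node-G + node-D + node-F: power draw 2 + 8 + 9 = 19 ≤ 29, throughput 9 + 6 + 13 = 28.
Best is node-A, node-G, and node-F with total throughput 34.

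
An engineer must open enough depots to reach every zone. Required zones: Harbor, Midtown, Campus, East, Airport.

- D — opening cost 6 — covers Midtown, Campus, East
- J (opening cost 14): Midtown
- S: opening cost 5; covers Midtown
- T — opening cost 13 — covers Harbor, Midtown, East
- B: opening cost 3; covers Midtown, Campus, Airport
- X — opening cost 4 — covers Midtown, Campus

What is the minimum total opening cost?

16

Choose T and B: together they cover Harbor, Midtown, Campus, East, Airport — every zone.
Total opening cost: 13 + 3 = 16.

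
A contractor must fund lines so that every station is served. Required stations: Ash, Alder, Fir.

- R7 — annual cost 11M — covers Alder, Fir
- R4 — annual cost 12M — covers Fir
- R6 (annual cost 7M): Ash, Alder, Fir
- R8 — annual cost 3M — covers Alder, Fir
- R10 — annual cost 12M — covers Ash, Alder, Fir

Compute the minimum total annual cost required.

This is a weighted set-cover instance.
The greedy cost-per-new-station heuristic would pick R8 and R6 for 10, but a cheaper cover exists.
R6 alone covers Ash, Alder, Fir — every station.
Total annual cost: 7.
No cover costs less than 7.

7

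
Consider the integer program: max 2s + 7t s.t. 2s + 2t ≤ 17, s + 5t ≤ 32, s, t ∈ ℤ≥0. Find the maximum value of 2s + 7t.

46

(s,t)=(2,6) is feasible, giving 46.
(s,t)=(1,6) is feasible, giving 44.
(s,t)=(3,5) is feasible, giving 41.
No feasible integer point exceeds 46.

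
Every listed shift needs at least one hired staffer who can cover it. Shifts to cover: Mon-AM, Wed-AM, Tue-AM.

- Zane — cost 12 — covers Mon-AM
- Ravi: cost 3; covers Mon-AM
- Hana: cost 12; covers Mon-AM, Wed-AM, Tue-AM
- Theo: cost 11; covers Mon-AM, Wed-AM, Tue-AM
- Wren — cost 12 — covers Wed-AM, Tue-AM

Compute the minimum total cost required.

The greedy cost-per-new-shift heuristic would pick Ravi and Theo for 14, but a cheaper cover exists.
Theo alone covers Mon-AM, Wed-AM, Tue-AM — every shift.
Total cost: 11.
No cover costs less than 11.

11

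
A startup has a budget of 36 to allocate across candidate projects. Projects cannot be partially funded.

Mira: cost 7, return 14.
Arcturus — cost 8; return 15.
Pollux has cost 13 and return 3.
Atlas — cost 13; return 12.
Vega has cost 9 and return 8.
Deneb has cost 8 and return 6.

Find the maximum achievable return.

47

Mira + Arcturus + Vega + Deneb: cost 7 + 8 + 9 + 8 = 32 ≤ 36, return 14 + 15 + 8 + 6 = 43.
Mira + Arcturus + Atlas + Deneb: cost 7 + 8 + 13 + 8 = 36 ≤ 36, return 14 + 15 + 12 + 6 = 47.
Best is Mira, Arcturus, Atlas, and Deneb with total return 47.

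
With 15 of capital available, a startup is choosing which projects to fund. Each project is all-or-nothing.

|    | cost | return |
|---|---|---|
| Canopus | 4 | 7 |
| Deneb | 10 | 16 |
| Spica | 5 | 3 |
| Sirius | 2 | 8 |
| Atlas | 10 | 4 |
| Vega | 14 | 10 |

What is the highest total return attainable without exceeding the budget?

24

Allowing fractional choices, the relaxed optimum would be about 29.4, but projects are indivisible.
Canopus + Deneb: cost 4 + 10 = 14 ≤ 15, return 7 + 16 = 23.
Deneb + Sirius: cost 10 + 2 = 12 ≤ 15, return 16 + 8 = 24.
Deneb + Spica: cost 10 + 5 = 15 ≤ 15, return 16 + 3 = 19.
Best is Deneb and Sirius with total return 24.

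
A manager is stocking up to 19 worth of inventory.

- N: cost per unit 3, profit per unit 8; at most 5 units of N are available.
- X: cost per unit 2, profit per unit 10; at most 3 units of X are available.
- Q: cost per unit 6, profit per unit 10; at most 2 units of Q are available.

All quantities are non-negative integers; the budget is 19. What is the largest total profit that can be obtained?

5×N and 2×X: cost 19 ≤ 19, profit 5·8 + 2·10 = 60.
4×N and 3×X: cost 18 ≤ 19, profit 4·8 + 3·10 = 62.
Best is 62.

62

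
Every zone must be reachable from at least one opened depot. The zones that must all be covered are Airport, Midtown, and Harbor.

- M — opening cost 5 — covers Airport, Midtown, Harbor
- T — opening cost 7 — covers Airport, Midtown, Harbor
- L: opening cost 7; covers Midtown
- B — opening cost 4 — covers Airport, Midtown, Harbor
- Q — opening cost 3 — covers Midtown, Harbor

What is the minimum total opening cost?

B alone covers Airport, Midtown, Harbor — every zone.
Total opening cost: 4.
No cover costs less than 4.

4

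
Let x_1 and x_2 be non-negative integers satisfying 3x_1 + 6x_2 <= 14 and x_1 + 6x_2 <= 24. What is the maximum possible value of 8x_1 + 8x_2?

The continuous relaxation peaks at (4.67, 0) with value 37.33; rounding to a feasible lattice point costs some objective.
(x_1,x_2)=(4,0): 3·4+6·0=12≤14, 1·4+6·0=4≤24, objective 32.
(x_1,x_2)=(3,0): 3·3+6·0=9≤14, 1·3+6·0=3≤24, objective 24.
The best lattice point is (4,0), giving 32.

32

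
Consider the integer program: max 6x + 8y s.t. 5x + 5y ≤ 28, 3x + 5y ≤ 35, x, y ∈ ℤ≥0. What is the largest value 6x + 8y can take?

40

Relaxing integrality, the LP optimum is 44.80 at (x,y) = (0, 5.6), which is not an integer point.
(x,y)=(0,5) is feasible, giving 40.
(x,y)=(1,4) is feasible, giving 38.
(x,y)=(0,4) is feasible, giving 32.
No feasible integer point exceeds 40.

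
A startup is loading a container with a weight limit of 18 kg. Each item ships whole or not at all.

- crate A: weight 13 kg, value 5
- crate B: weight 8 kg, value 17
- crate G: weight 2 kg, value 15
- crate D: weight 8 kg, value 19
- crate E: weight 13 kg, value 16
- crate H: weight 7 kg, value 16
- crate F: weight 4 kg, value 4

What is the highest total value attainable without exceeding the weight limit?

51

Allowing fractional choices, the relaxed optimum would be about 52.1, but items are indivisible.
crate B + crate G + crate D: weight 8 + 2 + 8 = 18 ≤ 18, value 17 + 15 + 19 = 51.
crate G + crate D + crate H: weight 2 + 8 + 7 = 17 ≤ 18, value 15 + 19 + 16 = 50.
Best is crate B, crate G, and crate D with total value 51.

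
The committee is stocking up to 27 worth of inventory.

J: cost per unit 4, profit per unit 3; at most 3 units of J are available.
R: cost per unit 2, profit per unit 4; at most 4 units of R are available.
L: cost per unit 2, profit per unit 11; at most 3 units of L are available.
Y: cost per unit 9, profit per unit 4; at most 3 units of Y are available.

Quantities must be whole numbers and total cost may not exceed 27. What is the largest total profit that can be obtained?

Take 3×J, 4×R, and 3×L: cost 26 ≤ 27, profit 3·3 + 4·4 + 3·11 = 58.
L has the best ratio (11/2) and is taken to its limit of 3; remaining capacity is filled optimally with the others.

58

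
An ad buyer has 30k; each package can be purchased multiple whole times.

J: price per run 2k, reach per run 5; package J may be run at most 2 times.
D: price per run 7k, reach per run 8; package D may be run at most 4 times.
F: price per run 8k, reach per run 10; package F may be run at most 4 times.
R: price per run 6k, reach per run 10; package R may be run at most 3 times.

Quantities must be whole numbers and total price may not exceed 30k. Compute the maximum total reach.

50

J has the best ratio (5/2); taking only J gives at most 2×5 = 10 (stopped by the supply cap of 2).
Mixing does better — 2×J, 1×F, and 3×R: price 30 ≤ 30, reach 2·5 + 1·10 + 3·10 = 50.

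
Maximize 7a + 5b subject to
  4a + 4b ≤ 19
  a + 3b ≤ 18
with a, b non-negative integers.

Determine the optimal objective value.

(a,b)=(4,0): 4·4+4·0=16≤19, 1·4+3·0=4≤18, objective 28.
(a,b)=(3,1): 4·3+4·1=16≤19, 1·3+3·1=6≤18, objective 26.
Maximum is 28 at (a,b)=(4,0).

28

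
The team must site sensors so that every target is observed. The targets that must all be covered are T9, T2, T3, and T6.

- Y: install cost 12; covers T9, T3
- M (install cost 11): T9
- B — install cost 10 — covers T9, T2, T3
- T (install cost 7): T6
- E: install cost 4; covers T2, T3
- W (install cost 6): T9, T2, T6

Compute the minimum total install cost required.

10

Choose E and W: together they cover T9, T2, T3, T6 — every target.
Total install cost: 4 + 6 = 10.
No cover costs less than 10.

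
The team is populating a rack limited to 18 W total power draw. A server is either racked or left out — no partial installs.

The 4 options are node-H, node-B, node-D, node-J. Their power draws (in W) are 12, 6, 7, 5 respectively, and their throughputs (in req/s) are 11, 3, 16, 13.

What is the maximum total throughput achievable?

32

This is an integer program with binary decision variables.
Take node-B, node-D, and node-J: power draw 6 + 7 + 5 = 18 ≤ 18, throughput 3 + 16 + 13 = 32.
No other feasible combination does better.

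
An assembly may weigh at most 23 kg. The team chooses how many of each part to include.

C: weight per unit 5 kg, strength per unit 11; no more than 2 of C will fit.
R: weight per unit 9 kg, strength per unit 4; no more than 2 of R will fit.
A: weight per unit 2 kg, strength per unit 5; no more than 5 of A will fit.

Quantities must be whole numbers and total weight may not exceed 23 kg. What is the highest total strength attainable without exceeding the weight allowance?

2×C and 5×A: weight 20 ≤ 23, strength 2·11 + 5·5 = 47.
2×C and 4×A: weight 18 ≤ 23, strength 2·11 + 4·5 = 42.
Best is 47.

47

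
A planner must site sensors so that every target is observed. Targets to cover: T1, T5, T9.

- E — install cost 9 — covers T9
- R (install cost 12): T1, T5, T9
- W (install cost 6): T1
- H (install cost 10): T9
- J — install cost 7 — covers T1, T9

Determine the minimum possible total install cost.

12

The greedy cost-per-new-target heuristic would pick J and R for 19, but a cheaper cover exists.
R alone covers T1, T5, T9 — every target.
Total install cost: 12.
No cover costs less than 12.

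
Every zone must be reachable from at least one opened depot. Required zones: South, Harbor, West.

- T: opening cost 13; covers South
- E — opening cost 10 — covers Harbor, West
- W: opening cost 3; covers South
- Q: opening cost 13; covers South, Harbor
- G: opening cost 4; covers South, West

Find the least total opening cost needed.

The greedy cost-per-new-zone heuristic would pick G and E for 14, but a cheaper cover exists.
Choose E and W: together they cover South, Harbor, West — every zone.
Total opening cost: 10 + 3 = 13.
No cover costs less than 13.

13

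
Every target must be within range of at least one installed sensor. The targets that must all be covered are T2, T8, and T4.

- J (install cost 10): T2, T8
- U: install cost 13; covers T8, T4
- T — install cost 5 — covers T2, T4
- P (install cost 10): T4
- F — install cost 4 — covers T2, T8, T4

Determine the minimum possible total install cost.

F alone covers T2, T8, T4 — every target.
Total install cost: 4.
No cover costs less than 4.

4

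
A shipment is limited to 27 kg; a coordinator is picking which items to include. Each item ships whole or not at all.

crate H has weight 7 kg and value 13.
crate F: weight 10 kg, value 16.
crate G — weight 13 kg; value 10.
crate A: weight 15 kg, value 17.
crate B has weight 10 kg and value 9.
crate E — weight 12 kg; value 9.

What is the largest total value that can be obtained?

Treat it as a binary knapsack problem.
crate F + crate A: weight 10 + 15 = 25 ≤ 27, value 16 + 17 = 33.
crate H + crate A: weight 7 + 15 = 22 ≤ 27, value 13 + 17 = 30.
crate H + crate F + crate B: weight 7 + 10 + 10 = 27 ≤ 27, value 13 + 16 + 9 = 38.
Best is crate H, crate F, and crate B with total value 38.

38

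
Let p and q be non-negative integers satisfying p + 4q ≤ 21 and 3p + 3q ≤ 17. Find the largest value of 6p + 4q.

30

The continuous relaxation peaks at (5.67, 0) with value 34.00; rounding to a feasible lattice point costs some objective.
(p,q)=(5,0): 1·5+4·0=5≤21, 3·5+3·0=15≤17, objective 30.
(p,q)=(4,1): 1·4+4·1=8≤21, 3·4+3·1=15≤17, objective 28.
(p,q)=(4,0): 1·4+4·0=4≤21, 3·4+3·0=12≤17, objective 24.
No feasible integer point exceeds 30.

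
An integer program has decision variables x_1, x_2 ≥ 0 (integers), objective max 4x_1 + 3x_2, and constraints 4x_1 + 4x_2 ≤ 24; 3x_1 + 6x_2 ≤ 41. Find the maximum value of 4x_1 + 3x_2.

(x_1,x_2)=(6,0): 4·6+4·0=24≤24, 3·6+6·0=18≤41, objective 24.
(x_1,x_2)=(5,1): 4·5+4·1=24≤24, 3·5+6·1=21≤41, objective 23.
(x_1,x_2)=(5,0): 4·5+4·0=20≤24, 3·5+6·0=15≤41, objective 20.
Maximum is 24 at (x_1,x_2)=(6,0).

24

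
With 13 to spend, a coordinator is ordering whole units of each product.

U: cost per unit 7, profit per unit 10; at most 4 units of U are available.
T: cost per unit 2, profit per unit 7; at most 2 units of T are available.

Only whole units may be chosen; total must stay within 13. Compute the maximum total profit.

This is a bounded integer knapsack.
Take 1×U and 2×T: cost 11 ≤ 13, profit 1·10 + 2·7 = 24.
T has the best ratio (7/2) and is taken to its limit of 2; remaining capacity is filled optimally with the others.

24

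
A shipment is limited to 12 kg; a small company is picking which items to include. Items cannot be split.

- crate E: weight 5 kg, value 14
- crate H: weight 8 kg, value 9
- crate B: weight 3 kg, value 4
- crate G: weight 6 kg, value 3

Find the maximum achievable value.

18

This is a 0-1 knapsack instance.
crate E + crate B: weight 5 + 3 = 8 ≤ 12, value 14 + 4 = 18.
crate E + crate G: weight 5 + 6 = 11 ≤ 12, value 14 + 3 = 17.
crate E: weight 5 ≤ 12, value 14.
Best is crate E and crate B with total value 18.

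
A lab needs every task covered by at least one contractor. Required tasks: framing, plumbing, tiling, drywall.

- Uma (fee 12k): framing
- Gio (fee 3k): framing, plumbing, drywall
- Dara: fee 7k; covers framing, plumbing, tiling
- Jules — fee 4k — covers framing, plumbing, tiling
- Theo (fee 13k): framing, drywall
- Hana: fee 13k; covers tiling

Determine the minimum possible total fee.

Choose Gio and Jules: together they cover framing, plumbing, tiling, drywall — every task.
Total fee: 3 + 4 = 7.
No cover costs less than 7.

7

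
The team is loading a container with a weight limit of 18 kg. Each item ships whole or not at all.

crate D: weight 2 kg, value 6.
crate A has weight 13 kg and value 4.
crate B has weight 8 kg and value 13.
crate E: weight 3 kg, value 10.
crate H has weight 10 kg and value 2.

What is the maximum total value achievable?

This is a 0-1 knapsack instance.
crate B + crate E: weight 8 + 3 = 11 ≤ 18, value 13 + 10 = 23.
crate D + crate B + crate E: weight 2 + 8 + 3 = 13 ≤ 18, value 6 + 13 + 10 = 29.
crate D + crate A + crate E: weight 2 + 13 + 3 = 18 ≤ 18, value 6 + 4 + 10 = 20.
Best is crate D, crate B, and crate E with total value 29.

29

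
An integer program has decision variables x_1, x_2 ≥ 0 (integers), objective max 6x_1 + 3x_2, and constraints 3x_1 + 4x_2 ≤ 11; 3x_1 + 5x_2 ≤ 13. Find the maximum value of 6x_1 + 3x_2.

(x_1,x_2)=(3,0): 3·3+4·0=9≤11, 3·3+5·0=9≤13, objective 18.
(x_1,x_2)=(2,1): 3·2+4·1=10≤11, 3·2+5·1=11≤13, objective 15.
(x_1,x_2)=(2,0): 3·2+4·0=6≤11, 3·2+5·0=6≤13, objective 12.
Maximum is 18 at (x_1,x_2)=(3,0).

18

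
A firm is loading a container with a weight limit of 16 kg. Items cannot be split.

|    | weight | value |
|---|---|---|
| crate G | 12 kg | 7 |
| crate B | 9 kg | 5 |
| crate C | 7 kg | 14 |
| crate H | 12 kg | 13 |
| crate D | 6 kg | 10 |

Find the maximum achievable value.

24

crate C + crate D: weight 7 + 6 = 13 ≤ 16, value 14 + 10 = 24.
crate B + crate D: weight 9 + 6 = 15 ≤ 16, value 5 + 10 = 15.
crate B + crate C: weight 9 + 7 = 16 ≤ 16, value 5 + 14 = 19.
Best is crate C and crate D with total value 24.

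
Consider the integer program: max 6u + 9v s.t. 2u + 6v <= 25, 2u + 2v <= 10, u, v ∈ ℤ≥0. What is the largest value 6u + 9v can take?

39

Relaxing integrality, the LP optimum is 41.25 at (u,v) = (1.25, 3.75), which is not an integer point.
(u,v)=(2,3) is feasible, giving 39.
(u,v)=(0,4) is feasible, giving 36.
(u,v)=(3,2) is feasible, giving 36.
Maximum is 39 at (u,v)=(2,3).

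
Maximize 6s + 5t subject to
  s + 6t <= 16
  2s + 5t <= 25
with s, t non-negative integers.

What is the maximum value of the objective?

The continuous relaxation peaks at (12.5, 0) with value 75.00; rounding to a feasible lattice point costs some objective.
(s,t)=(12,0): 1·12+6·0=12≤16, 2·12+5·0=24≤25, objective 72.
(s,t)=(11,0): 1·11+6·0=11≤16, 2·11+5·0=22≤25, objective 66.
The best lattice point is (12,0), giving 72.

72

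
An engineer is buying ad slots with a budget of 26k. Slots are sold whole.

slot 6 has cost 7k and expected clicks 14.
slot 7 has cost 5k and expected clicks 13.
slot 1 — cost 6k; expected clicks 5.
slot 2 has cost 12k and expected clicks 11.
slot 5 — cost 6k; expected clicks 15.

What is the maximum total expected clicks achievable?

47

Allowing fractional choices, the relaxed optimum would be about 49.3, but ad slots are indivisible.
slot 6 + slot 2 + slot 5: cost 7 + 12 + 6 = 25 ≤ 26, expected clicks 14 + 11 + 15 = 40.
slot 6 + slot 7 + slot 1 + slot 5: cost 7 + 5 + 6 + 6 = 24 ≤ 26, expected clicks 14 + 13 + 5 + 15 = 47.
slot 6 + slot 7 + slot 5: cost 7 + 5 + 6 = 18 ≤ 26, expected clicks 14 + 13 + 15 = 42.
Best is slot 6, slot 7, slot 1, and slot 5 with total expected clicks 47.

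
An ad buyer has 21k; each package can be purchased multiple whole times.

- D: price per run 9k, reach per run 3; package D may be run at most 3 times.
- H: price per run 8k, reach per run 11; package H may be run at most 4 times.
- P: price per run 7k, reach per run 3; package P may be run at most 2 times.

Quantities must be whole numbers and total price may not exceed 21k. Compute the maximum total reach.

Take 2×H: price 16 ≤ 21, reach 2·11 = 22.
No other integer combination yields more.

22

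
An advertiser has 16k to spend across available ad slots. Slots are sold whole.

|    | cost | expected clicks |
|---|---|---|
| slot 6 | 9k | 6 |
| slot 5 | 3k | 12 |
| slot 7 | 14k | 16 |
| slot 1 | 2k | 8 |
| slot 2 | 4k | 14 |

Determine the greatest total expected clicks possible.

Take slot 5, slot 1, and slot 2: cost 3 + 2 + 4 = 9 ≤ 16, expected clicks 12 + 8 + 14 = 34.
No other feasible combination does better.

34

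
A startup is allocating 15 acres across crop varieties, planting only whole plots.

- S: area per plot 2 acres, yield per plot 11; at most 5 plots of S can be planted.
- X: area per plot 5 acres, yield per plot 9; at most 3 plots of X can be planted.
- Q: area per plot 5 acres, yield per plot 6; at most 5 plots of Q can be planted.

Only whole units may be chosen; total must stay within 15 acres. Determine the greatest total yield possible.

This is a bounded integer knapsack.
Take 5×S and 1×X: area 15 ≤ 15, yield 5·11 + 1·9 = 64.
S has the best ratio (11/2) and is taken to its limit of 5; remaining capacity is filled optimally with the others.

64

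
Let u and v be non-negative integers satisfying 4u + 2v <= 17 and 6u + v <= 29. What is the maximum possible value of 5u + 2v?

20

The continuous relaxation peaks at (4.25, 0) with value 21.25; rounding to a feasible lattice point costs some objective.
(u,v)=(4,0): 4·4+2·0=16≤17, 6·4+1·0=24≤29, objective 20.
(u,v)=(3,1): 4·3+2·1=14≤17, 6·3+1·1=19≤29, objective 17.
(u,v)=(3,0): 4·3+2·0=12≤17, 6·3+1·0=18≤29, objective 15.
The best lattice point is (4,0), giving 20.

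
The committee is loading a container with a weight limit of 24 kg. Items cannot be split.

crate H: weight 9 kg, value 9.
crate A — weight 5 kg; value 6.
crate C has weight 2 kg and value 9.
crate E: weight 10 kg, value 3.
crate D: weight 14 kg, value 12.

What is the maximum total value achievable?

Allowing fractional choices, the relaxed optimum would be about 30.9, but items are indivisible.
crate C + crate D: weight 2 + 14 = 16 ≤ 24, value 9 + 12 = 21.
crate A + crate C + crate D: weight 5 + 2 + 14 = 21 ≤ 24, value 6 + 9 + 12 = 27.
crate H + crate A + crate C: weight 9 + 5 + 2 = 16 ≤ 24, value 9 + 6 + 9 = 24.
Best is crate A, crate C, and crate D with total value 27.

27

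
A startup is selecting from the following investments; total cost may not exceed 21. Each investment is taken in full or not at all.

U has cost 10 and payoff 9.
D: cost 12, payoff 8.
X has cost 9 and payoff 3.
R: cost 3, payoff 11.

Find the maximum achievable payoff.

Allowing fractional choices, the relaxed optimum would be about 25.3, but investments are indivisible.
D + R: cost 12 + 3 = 15 ≤ 21, payoff 8 + 11 = 19.
U + R: cost 10 + 3 = 13 ≤ 21, payoff 9 + 11 = 20.
X + R: cost 9 + 3 = 12 ≤ 21, payoff 3 + 11 = 14.
Best is U and R with total payoff 20.

20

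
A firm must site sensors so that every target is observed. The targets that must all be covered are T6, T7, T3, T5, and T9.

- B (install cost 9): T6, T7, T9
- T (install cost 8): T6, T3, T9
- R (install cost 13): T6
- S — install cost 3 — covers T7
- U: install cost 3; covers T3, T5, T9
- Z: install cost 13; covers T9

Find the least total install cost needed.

The greedy cost-per-new-target heuristic would pick U, S, and T for 14, but a cheaper cover exists.
Choose B and U: together they cover T6, T7, T3, T5, T9 — every target.
Total install cost: 9 + 3 = 12.
No cover costs less than 12.

12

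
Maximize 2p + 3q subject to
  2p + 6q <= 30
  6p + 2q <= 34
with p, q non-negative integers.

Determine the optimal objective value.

Relaxing integrality, the LP optimum is 19.50 at (p,q) = (4.5, 3.5), which is not an integer point.
(p,q)=(3,4): 2·3+6·4=30≤30, 6·3+2·4=26≤34, objective 18.
(p,q)=(4,3): 2·4+6·3=26≤30, 6·4+2·3=30≤34, objective 17.
(p,q)=(2,4): 2·2+6·4=28≤30, 6·2+2·4=20≤34, objective 16.
No feasible integer point exceeds 18.

18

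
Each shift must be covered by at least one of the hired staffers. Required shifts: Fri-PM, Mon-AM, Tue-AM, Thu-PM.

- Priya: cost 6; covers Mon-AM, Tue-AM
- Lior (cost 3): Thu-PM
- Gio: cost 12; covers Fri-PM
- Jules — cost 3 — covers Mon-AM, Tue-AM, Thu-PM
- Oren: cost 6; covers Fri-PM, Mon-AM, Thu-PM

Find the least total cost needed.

9

Choose Jules and Oren: together they cover Fri-PM, Mon-AM, Tue-AM, Thu-PM — every shift.
Total cost: 3 + 6 = 9.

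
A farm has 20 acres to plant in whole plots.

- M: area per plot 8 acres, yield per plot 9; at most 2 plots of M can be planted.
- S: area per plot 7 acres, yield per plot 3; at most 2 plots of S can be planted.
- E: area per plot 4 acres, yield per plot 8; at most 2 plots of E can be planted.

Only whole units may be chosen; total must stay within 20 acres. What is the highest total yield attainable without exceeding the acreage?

26

Take 2×M and 1×E: area 20 ≤ 20, yield 2·9 + 1·8 = 26.
No other integer combination yields more.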